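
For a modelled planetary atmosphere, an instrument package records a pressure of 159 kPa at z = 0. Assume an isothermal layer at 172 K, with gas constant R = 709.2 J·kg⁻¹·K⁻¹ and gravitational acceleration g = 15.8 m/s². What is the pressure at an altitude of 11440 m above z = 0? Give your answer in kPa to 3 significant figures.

P ≈ 36.1 kPa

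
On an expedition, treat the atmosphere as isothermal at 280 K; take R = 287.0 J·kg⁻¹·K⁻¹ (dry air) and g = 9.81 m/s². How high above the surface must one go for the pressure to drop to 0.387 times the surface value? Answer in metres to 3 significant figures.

Scale height: H = RT/g = 287.0 × 280 / 9.81 = 8191.6 m.
Set P/P₀ = exp(−z/H) = 0.387, so z = −H ln(0.387).
−ln(0.387) = 0.94933; z = 8191.6 × 0.94933 = 7776.5 m.

z ≈ 7780 m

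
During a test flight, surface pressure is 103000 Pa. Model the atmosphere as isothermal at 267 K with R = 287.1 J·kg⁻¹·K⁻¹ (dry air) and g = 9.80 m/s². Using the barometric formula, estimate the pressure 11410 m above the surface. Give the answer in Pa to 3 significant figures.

P ≈ 24000 Pa

Scale height: H = RT/g = 287.1 × 267 / 9.80 = 7822.0 m.
Barometric formula: P = P₀ exp(−z/H).
z/H = 11410/7822.0 = 1.4587; exp(−1.4587) = 0.23254.
P = 103000 × 0.23254 = 23952 Pa.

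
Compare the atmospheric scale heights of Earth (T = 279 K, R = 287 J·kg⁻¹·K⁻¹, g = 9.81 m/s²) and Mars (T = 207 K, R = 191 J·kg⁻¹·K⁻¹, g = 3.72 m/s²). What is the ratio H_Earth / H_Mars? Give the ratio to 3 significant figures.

H_Earth/H_Mars ≈ 0.768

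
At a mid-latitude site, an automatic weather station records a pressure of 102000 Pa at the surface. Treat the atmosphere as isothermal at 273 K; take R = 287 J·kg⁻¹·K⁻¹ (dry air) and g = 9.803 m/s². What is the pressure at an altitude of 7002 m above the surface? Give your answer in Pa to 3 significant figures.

P ≈ 42500 Pa

Scale height: H = RT/g = 287 × 273 / 9.803 = 7992.6 m.
Barometric formula: P = P₀ exp(−z/H).
z/H = 7002.0/7992.6 = 0.87606; exp(−0.87606) = 0.41642.
P = 102000 × 0.41642 = 42475 Pa.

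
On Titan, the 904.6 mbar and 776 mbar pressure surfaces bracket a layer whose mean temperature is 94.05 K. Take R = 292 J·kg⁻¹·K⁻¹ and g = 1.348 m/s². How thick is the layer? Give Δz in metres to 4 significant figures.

Hypsometric equation: Δz = (R T̄/g) ln(P₁/P₂).
R T̄/g = 292 × 94.05 / 1.348 = 20373 m.
ln(904.6/776) = ln(1.1657) = 0.15332.
Δz = 20373 × 0.15332 = 3123.6 m.

Δz ≈ 3124 m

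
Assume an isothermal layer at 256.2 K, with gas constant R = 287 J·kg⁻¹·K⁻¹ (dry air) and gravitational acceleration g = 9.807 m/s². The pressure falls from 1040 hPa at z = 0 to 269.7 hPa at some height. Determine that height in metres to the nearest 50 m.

z ≈ 10100 m

Scale height: H = RT/g = 287 × 256.2 / 9.807 = 7497.6 m.
Invert the barometric formula: z = H ln(P₀/P).
P₀/P = 1040/269.7 = 3.8561; ln(3.8561) = 1.3497.
z = 7497.6 × 1.3497 = 10120 m.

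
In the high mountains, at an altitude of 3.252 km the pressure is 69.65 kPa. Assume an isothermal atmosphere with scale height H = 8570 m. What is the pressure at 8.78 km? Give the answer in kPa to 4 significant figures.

P ≈ 36.54 kPa

Between two levels, P₂ = P₁ exp(−Δz/H) with Δz = z₂ − z₁.
Δz = 8780.0 − 3252.0 = 5528.0 m; Δz/H = 5528.0/8570.0 = 0.64504.
P₂ = 69.65 × exp(−0.64504) = 69.65 × 0.52464 = 36.541 kPa.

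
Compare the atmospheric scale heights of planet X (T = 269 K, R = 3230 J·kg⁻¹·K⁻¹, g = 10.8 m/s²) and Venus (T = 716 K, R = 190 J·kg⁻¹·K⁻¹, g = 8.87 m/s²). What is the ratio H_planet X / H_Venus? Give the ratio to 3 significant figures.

H_planet X/H_Venus ≈ 5.25

H = RT/g for each body.
H_planet X = 3230 × 269 / 10.8 = 80451 m.
H_Venus = 190 × 716 / 8.87 = 15337 m.
H_planet X/H_Venus = 80451/15337 = 5.2455.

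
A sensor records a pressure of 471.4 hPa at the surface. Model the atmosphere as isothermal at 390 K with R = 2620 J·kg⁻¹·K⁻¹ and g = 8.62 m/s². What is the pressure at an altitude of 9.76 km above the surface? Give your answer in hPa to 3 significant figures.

P ≈ 434 hPa

Scale height: H = RT/g = 2620 × 390 / 8.62 = 118540 m.
Barometric formula: P = P₀ exp(−z/H).
z/H = 9760.0/118540 = 0.082335; exp(−0.082335) = 0.92096.
P = 471.4 × 0.92096 = 434.14 hPa.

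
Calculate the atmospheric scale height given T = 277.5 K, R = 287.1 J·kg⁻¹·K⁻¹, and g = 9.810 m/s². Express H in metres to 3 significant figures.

H ≈ 8120 m

The scale height of an isothermal atmosphere is H = RT/g.
H = 287.1 × 277.5 / 9.810 = 79670/9.810 = 8121.3 m.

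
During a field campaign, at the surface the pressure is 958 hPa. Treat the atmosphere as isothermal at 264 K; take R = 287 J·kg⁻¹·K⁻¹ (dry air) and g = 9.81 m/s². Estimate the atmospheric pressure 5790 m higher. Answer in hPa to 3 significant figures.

Scale height: H = RT/g = 287 × 264 / 9.81 = 7723.5 m.
Barometric formula: P = P₀ exp(−z/H).
z/H = 5790.0/7723.5 = 0.74966; exp(−0.74966) = 0.47253.
P = 958 × 0.47253 = 452.68 hPa.

P ≈ 453 hPa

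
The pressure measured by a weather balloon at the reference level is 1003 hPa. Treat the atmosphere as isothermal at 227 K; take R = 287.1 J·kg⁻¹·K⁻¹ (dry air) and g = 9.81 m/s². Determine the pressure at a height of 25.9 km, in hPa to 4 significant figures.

Scale height: H = RT/g = 287.1 × 227 / 9.81 = 6643.4 m.
Barometric formula: P = P₀ exp(−z/H).
z/H = 25900/6643.4 = 3.8986; exp(−3.8986) = 0.020270.
P = 1003 × 0.020270 = 20.331 hPa.

P ≈ 20.33 hPa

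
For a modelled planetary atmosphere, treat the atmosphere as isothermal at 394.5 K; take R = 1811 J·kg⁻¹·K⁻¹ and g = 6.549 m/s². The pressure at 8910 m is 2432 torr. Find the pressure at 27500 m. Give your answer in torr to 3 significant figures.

Scale height: H = RT/g = 1811 × 394.5 / 6.549 = 109090 m.
Between two levels, P₂ = P₁ exp(−Δz/H) with Δz = z₂ − z₁.
Δz = 27500 − 8910.0 = 18590 m; Δz/H = 18590/109090 = 0.17041.
P₂ = 2432 × exp(−0.17041) = 2432 × 0.84332 = 2051.0 torr.

P ≈ 2050 torr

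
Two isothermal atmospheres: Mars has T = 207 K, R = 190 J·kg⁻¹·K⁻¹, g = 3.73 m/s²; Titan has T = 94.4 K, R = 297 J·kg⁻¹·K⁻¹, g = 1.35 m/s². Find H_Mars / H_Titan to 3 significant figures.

H_Mars/H_Titan ≈ 0.508

H = RT/g for each body.
H_Mars = 190 × 207 / 3.73 = 10544 m.
H_Titan = 297 × 94.4 / 1.35 = 20768 m.
H_Mars/H_Titan = 10544/20768 = 0.50770.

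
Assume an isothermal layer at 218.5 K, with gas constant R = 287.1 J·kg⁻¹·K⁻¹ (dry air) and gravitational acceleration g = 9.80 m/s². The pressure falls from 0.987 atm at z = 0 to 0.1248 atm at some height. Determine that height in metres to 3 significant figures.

z ≈ 13200 m

Scale height: H = RT/g = 287.1 × 218.5 / 9.80 = 6401.2 m.
Invert the barometric formula: z = H ln(P₀/P).
P₀/P = 0.987/0.1248 = 7.9087; ln(7.9087) = 2.0680.
z = 6401.2 × 2.0680 = 13238 m.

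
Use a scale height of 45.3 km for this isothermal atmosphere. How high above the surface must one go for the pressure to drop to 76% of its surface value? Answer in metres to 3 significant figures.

z ≈ 12400 m

Set P/P₀ = exp(−z/H) = 0.76, so z = −H ln(0.76).
−ln(0.76) = 0.27444; z = 45300 × 0.27444 = 12432 m.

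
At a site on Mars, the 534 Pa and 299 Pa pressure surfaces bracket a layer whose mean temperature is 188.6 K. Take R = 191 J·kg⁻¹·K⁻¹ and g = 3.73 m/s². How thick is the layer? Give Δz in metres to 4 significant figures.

Hypsometric equation: Δz = (R T̄/g) ln(P₁/P₂).
R T̄/g = 191 × 188.6 / 3.73 = 9657.5 m.
ln(534/299) = ln(1.7860) = 0.57998.
Δz = 9657.5 × 0.57998 = 5601.2 m.

Δz ≈ 5601 m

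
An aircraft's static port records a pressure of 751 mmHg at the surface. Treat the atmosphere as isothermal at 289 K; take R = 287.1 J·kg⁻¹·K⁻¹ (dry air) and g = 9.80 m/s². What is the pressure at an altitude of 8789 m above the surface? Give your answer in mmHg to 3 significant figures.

Scale height: H = RT/g = 287.1 × 289 / 9.80 = 8466.5 m.
Barometric formula: P = P₀ exp(−z/H).
z/H = 8789.0/8466.5 = 1.0381; exp(−1.0381) = 0.35413.
P = 751 × 0.35413 = 265.95 mmHg.

P ≈ 266 mmHg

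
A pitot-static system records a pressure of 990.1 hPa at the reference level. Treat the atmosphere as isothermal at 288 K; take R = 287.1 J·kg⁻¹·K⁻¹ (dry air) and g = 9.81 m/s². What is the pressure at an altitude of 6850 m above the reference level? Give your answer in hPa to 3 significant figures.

Scale height: H = RT/g = 287.1 × 288 / 9.81 = 8428.6 m.
Barometric formula: P = P₀ exp(−z/H).
z/H = 6850.0/8428.6 = 0.81271; exp(−0.81271) = 0.44365.
P = 990.1 × 0.44365 = 439.26 hPa.

P ≈ 439 hPa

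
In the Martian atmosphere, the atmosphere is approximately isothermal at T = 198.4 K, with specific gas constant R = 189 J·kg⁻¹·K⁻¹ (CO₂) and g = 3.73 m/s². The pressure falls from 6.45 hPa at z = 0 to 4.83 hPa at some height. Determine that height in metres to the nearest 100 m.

z ≈ 2900 m

Scale height: H = RT/g = 189 × 198.4 / 3.73 = 10053 m.
Invert the barometric formula: z = H ln(P₀/P).
P₀/P = 6.45/4.83 = 1.3354; ln(1.3354) = 0.28923.
z = 10053 × 0.28923 = 2907.6 m.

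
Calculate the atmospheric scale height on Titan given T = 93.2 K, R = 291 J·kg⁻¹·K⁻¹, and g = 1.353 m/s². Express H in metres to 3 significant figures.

The scale height of an isothermal atmosphere is H = RT/g.
H = 291 × 93.2 / 1.353 = 27121/1.353 = 20045 m.

H ≈ 20000 m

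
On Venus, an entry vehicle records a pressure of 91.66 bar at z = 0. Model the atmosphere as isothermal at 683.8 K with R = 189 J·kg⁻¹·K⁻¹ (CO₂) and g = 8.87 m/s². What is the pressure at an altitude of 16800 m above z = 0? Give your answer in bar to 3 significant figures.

Scale height: H = RT/g = 189 × 683.8 / 8.87 = 14570 m.
Barometric formula: P = P₀ exp(−z/H).
z/H = 16800/14570 = 1.1531; exp(−1.1531) = 0.31566.
P = 91.66 × 0.31566 = 28.933 bar.

P ≈ 28.9 bar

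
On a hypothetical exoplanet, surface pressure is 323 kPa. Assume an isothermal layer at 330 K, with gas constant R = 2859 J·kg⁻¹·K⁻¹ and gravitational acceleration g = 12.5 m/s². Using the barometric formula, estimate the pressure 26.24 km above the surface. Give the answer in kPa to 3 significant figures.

Scale height: H = RT/g = 2859 × 330 / 12.5 = 75478 m.
Barometric formula: P = P₀ exp(−z/H).
z/H = 26240/75478 = 0.34765; exp(−0.34765) = 0.70635.
P = 323 × 0.70635 = 228.15 kPa.

P ≈ 228 kPa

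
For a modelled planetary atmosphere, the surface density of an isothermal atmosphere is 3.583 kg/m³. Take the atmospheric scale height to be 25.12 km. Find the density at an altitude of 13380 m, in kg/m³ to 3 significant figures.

In an isothermal atmosphere, density decays like pressure: ρ = ρ₀ exp(−z/H).
z/H = 13380/25120 = 0.53264; exp(−0.53264) = 0.58705.
ρ = 3.583 × 0.58705 = 2.1034 kg/m³.

ρ ≈ 2.10 kg/m³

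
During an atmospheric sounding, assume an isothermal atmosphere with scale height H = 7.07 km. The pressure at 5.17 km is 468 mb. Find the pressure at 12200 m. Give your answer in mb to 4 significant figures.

P ≈ 173.1 mb

Between two levels, P₂ = P₁ exp(−Δz/H) with Δz = z₂ − z₁.
Δz = 12200 − 5170.0 = 7030.0 m; Δz/H = 7030.0/7070.0 = 0.99434.
P₂ = 468 × exp(−0.99434) = 468 × 0.36997 = 173.15 mb.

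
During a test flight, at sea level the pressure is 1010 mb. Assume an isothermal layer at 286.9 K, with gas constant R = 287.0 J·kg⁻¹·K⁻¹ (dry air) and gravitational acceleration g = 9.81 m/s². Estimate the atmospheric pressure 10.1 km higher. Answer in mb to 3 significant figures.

Scale height: H = RT/g = 287.0 × 286.9 / 9.81 = 8393.5 m.
Barometric formula: P = P₀ exp(−z/H).
z/H = 10100/8393.5 = 1.2033; exp(−1.2033) = 0.30020.
P = 1010 × 0.30020 = 303.20 mb.

P ≈ 303 mb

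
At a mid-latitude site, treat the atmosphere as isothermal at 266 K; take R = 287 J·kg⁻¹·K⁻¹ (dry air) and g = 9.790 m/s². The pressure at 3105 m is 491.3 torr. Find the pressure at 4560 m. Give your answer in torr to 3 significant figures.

P ≈ 408 torr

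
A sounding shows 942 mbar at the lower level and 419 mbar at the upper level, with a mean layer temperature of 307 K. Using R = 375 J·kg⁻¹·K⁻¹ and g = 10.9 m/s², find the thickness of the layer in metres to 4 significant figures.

Δz ≈ 8557 m

Hypsometric equation: Δz = (R T̄/g) ln(P₁/P₂).
R T̄/g = 375 × 307 / 10.9 = 10562 m.
ln(942/419) = ln(2.2482) = 0.81013.
Δz = 10562 × 0.81013 = 8556.6 m.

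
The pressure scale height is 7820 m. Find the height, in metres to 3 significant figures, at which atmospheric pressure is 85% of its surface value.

z ≈ 1270 m

Set P/P₀ = exp(−z/H) = 0.85, so z = −H ln(0.85).
−ln(0.85) = 0.16252; z = 7820.0 × 0.16252 = 1270.9 m.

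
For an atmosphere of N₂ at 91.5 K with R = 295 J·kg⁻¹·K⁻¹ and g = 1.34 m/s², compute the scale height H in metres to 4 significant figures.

H ≈ 20140 m

The scale height of an isothermal atmosphere is H = RT/g.
H = 295 × 91.5 / 1.34 = 26992/1.34 = 20143 m.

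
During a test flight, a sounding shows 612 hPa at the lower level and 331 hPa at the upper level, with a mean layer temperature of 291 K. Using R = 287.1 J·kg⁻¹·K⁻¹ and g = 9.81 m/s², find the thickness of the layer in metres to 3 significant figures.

Hypsometric equation: Δz = (R T̄/g) ln(P₁/P₂).
R T̄/g = 287.1 × 291 / 9.81 = 8516.4 m.
ln(612/331) = ln(1.8489) = 0.61459.
Δz = 8516.4 × 0.61459 = 5234.1 m.

Δz ≈ 5230 m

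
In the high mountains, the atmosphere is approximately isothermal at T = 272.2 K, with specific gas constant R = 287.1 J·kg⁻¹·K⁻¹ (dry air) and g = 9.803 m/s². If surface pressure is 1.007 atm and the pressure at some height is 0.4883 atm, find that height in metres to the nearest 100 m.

Scale height: H = RT/g = 287.1 × 272.2 / 9.803 = 7971.9 m.
Invert the barometric formula: z = H ln(P₀/P).
P₀/P = 1.007/0.4883 = 2.0623; ln(2.0623) = 0.72382.
z = 7971.9 × 0.72382 = 5770.2 m.

z ≈ 5800 m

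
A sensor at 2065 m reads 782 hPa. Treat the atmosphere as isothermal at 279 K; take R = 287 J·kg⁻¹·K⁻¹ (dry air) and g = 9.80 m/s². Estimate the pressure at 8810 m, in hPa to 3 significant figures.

P ≈ 343 hPa

Scale height: H = RT/g = 287 × 279 / 9.80 = 8170.7 m.
Between two levels, P₂ = P₁ exp(−Δz/H) with Δz = z₂ − z₁.
Δz = 8810.0 − 2065.0 = 6745.0 m; Δz/H = 6745.0/8170.7 = 0.82551.
P₂ = 782 × exp(−0.82551) = 782 × 0.43801 = 342.52 hPa.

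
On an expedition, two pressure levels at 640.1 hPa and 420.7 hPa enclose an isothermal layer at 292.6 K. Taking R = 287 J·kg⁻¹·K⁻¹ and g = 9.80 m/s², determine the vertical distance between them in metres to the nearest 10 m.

Hypsometric equation: Δz = (R T̄/g) ln(P₁/P₂).
R T̄/g = 287 × 292.6 / 9.80 = 8569.0 m.
ln(640.1/420.7) = ln(1.5215) = 0.41970.
Δz = 8569.0 × 0.41970 = 3596.4 m.

Δz ≈ 3600 m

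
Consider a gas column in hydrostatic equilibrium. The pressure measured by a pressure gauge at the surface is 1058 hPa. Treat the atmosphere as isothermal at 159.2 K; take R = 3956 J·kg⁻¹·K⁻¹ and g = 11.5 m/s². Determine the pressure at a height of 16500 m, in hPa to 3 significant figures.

Scale height: H = RT/g = 3956 × 159.2 / 11.5 = 54765 m.
Barometric formula: P = P₀ exp(−z/H).
z/H = 16500/54765 = 0.30129; exp(−0.30129) = 0.73986.
P = 1058 × 0.73986 = 782.77 hPa.

P ≈ 783 hPa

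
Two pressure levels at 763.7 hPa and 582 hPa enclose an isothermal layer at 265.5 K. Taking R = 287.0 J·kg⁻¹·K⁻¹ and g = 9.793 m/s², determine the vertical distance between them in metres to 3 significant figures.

Δz ≈ 2110 m

Hypsometric equation: Δz = (R T̄/g) ln(P₁/P₂).
R T̄/g = 287.0 × 265.5 / 9.793 = 7780.9 m.
ln(763.7/582) = ln(1.3122) = 0.27171.
Δz = 7780.9 × 0.27171 = 2114.1 m.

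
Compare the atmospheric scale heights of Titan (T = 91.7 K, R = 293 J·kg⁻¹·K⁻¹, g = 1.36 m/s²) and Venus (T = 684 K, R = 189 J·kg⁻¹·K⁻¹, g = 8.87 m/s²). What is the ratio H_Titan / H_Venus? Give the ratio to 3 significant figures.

H_Titan/H_Venus ≈ 1.36

H = RT/g for each body.
H_Titan = 293 × 91.7 / 1.36 = 19756 m.
H_Venus = 189 × 684 / 8.87 = 14575 m.
H_Titan/H_Venus = 19756/14575 = 1.3555.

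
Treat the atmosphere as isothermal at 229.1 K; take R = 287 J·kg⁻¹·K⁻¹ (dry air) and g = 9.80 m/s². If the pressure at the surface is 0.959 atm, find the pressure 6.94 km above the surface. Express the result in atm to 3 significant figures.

Scale height: H = RT/g = 287 × 229.1 / 9.80 = 6709.4 m.
Barometric formula: P = P₀ exp(−z/H).
z/H = 6940.0/6709.4 = 1.0344; exp(−1.0344) = 0.35544.
P = 0.959 × 0.35544 = 0.34087 atm.

P ≈ 0.341 atm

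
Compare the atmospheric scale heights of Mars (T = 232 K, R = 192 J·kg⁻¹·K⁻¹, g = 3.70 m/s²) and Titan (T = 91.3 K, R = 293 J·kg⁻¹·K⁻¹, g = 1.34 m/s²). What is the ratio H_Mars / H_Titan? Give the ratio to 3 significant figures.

H_Mars/H_Titan ≈ 0.603

H = RT/g for each body.
H_Mars = 192 × 232 / 3.70 = 12039 m.
H_Titan = 293 × 91.3 / 1.34 = 19963 m.
H_Mars/H_Titan = 12039/19963 = 0.60307.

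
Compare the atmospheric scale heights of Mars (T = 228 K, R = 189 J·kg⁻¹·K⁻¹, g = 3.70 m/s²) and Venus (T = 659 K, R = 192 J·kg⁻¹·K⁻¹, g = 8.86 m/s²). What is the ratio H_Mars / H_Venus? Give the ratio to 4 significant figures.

H_Mars/H_Venus ≈ 0.8155

H = RT/g for each body.
H_Mars = 189 × 228 / 3.70 = 11646 m.
H_Venus = 192 × 659 / 8.86 = 14281 m.
H_Mars/H_Venus = 11646/14281 = 0.81549.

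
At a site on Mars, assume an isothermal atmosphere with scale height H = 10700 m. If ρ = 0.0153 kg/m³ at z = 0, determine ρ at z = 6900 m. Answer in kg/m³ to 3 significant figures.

In an isothermal atmosphere, density decays like pressure: ρ = ρ₀ exp(−z/H).
z/H = 6900.0/10700 = 0.64486; exp(−0.64486) = 0.52474.
ρ = 0.0153 × 0.52474 = 0.0080285 kg/m³.

ρ ≈ 0.00803 kg/m³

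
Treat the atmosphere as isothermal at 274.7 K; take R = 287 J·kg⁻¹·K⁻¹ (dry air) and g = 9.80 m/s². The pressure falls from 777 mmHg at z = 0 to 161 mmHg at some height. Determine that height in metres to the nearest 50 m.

z ≈ 12650 m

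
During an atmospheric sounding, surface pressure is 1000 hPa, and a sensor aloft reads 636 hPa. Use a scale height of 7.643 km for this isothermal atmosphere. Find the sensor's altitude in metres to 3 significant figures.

z ≈ 3460 m

Invert the barometric formula: z = H ln(P₀/P).
P₀/P = 1000/636 = 1.5723; ln(1.5723) = 0.45254.
z = 7643.0 × 0.45254 = 3458.8 m.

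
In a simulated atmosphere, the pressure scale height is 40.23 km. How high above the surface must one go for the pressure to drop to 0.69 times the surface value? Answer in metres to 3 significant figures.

z ≈ 14900 m

Set P/P₀ = exp(−z/H) = 0.69, so z = −H ln(0.69).
−ln(0.69) = 0.37106; z = 40230 × 0.37106 = 14928 m.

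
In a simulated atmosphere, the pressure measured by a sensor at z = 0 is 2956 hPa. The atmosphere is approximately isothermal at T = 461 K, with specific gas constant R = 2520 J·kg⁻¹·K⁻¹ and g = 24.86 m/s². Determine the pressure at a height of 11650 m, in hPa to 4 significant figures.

P ≈ 2304 hPa

Scale height: H = RT/g = 2520 × 461 / 24.86 = 46730 m.
Barometric formula: P = P₀ exp(−z/H).
z/H = 11650/46730 = 0.24930; exp(−0.24930) = 0.77935.
P = 2956 × 0.77935 = 2303.8 hPa.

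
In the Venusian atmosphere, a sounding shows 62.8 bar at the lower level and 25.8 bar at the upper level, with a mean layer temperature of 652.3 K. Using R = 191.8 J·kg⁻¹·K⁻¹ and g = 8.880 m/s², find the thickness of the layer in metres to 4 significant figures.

Δz ≈ 12530 m

Hypsometric equation: Δz = (R T̄/g) ln(P₁/P₂).
R T̄/g = 191.8 × 652.3 / 8.880 = 14089 m.
ln(62.8/25.8) = ln(2.4341) = 0.88958.
Δz = 14089 × 0.88958 = 12533 m.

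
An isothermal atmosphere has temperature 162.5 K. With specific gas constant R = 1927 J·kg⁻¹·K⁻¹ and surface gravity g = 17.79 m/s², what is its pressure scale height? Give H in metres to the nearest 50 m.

The scale height of an isothermal atmosphere is H = RT/g.
H = 1927 × 162.5 / 17.79 = 313140/17.79 = 17602 m.

H ≈ 17600 m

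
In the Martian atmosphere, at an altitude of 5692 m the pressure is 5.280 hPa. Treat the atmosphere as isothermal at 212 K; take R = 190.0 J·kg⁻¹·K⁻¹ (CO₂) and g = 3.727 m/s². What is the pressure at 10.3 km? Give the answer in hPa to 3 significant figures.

P ≈ 3.45 hPa

Scale height: H = RT/g = 190.0 × 212 / 3.727 = 10808 m.
Between two levels, P₂ = P₁ exp(−Δz/H) with Δz = z₂ − z₁.
Δz = 10300 − 5692.0 = 4608.0 m; Δz/H = 4608.0/10808 = 0.42635.
P₂ = 5.280 × exp(−0.42635) = 5.280 × 0.65289 = 3.4473 hPa.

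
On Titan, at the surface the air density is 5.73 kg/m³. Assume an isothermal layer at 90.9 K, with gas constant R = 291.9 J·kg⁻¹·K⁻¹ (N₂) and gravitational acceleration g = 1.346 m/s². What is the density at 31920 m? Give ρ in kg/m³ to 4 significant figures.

ρ ≈ 1.135 kg/m³

Scale height: H = RT/g = 291.9 × 90.9 / 1.346 = 19713 m.
In an isothermal atmosphere, density decays like pressure: ρ = ρ₀ exp(−z/H).
z/H = 31920/19713 = 1.6192; exp(−1.6192) = 0.19806.
ρ = 5.73 × 0.19806 = 1.1349 kg/m³.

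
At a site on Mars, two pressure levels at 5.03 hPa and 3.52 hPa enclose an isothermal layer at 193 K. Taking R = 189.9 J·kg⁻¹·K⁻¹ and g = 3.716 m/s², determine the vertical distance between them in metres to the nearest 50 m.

Δz ≈ 3500 m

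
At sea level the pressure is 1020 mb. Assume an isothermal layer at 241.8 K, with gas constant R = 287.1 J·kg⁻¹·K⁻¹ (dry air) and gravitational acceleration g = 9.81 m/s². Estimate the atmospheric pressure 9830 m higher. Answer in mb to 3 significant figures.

P ≈ 254 mb

Scale height: H = RT/g = 287.1 × 241.8 / 9.81 = 7076.5 m.
Barometric formula: P = P₀ exp(−z/H).
z/H = 9830.0/7076.5 = 1.3891; exp(−1.3891) = 0.24930.
P = 1020 × 0.24930 = 254.29 mb.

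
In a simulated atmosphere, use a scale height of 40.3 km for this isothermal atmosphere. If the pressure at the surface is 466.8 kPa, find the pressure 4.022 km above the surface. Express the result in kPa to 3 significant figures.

Barometric formula: P = P₀ exp(−z/H).
z/H = 4022.0/40300 = 0.099801; exp(−0.099801) = 0.90502.
P = 466.8 × 0.90502 = 422.46 kPa.

P ≈ 422 kPa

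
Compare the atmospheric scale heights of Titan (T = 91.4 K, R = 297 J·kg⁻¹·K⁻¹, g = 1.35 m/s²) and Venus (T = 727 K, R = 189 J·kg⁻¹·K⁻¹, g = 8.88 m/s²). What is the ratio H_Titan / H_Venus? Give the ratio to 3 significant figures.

H = RT/g for each body.
H_Titan = 297 × 91.4 / 1.35 = 20108 m.
H_Venus = 189 × 727 / 8.88 = 15473 m.
H_Titan/H_Venus = 20108/15473 = 1.2996.

H_Titan/H_Venus ≈ 1.30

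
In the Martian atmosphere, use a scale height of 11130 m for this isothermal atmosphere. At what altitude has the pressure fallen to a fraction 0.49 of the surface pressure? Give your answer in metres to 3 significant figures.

z ≈ 7940 m

Set P/P₀ = exp(−z/H) = 0.49, so z = −H ln(0.49).
−ln(0.49) = 0.71335; z = 11130 × 0.71335 = 7939.6 m.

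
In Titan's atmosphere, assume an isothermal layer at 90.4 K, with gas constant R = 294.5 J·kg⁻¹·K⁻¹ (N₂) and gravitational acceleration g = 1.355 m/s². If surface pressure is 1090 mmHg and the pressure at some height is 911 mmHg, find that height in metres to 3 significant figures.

z ≈ 3520 m

Scale height: H = RT/g = 294.5 × 90.4 / 1.355 = 19648 m.
Invert the barometric formula: z = H ln(P₀/P).
P₀/P = 1090/911 = 1.1965; ln(1.1965) = 0.17940.
z = 19648 × 0.17940 = 3524.9 m.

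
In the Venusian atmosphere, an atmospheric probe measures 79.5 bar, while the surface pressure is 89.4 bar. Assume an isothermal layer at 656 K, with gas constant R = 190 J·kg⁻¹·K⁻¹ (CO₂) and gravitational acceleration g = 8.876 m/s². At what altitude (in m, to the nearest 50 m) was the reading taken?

Scale height: H = RT/g = 190 × 656 / 8.876 = 14042 m.
Invert the barometric formula: z = H ln(P₀/P).
P₀/P = 89.4/79.5 = 1.1245; ln(1.1245) = 0.11734.
z = 14042 × 0.11734 = 1647.7 m.

z ≈ 1650 m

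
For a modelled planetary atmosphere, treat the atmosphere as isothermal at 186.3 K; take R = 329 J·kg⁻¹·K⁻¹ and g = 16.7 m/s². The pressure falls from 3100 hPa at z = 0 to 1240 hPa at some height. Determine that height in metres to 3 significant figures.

z ≈ 3360 m

Scale height: H = RT/g = 329 × 186.3 / 16.7 = 3670.2 m.
Invert the barometric formula: z = H ln(P₀/P).
P₀/P = 3100/1240 = 2.5000; ln(2.5000) = 0.91629.
z = 3670.2 × 0.91629 = 3363.0 m.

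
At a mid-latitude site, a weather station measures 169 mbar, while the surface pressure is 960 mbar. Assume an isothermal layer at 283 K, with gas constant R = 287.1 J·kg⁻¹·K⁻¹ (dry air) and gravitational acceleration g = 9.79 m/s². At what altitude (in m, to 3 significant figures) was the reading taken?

z ≈ 14400 m

Scale height: H = RT/g = 287.1 × 283 / 9.79 = 8299.2 m.
Invert the barometric formula: z = H ln(P₀/P).
P₀/P = 960/169 = 5.6805; ln(5.6805) = 1.7370.
z = 8299.2 × 1.7370 = 14416 m.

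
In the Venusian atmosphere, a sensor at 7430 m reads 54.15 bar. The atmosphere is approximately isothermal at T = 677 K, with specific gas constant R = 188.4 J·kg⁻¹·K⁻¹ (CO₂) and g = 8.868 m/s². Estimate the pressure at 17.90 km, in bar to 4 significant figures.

Scale height: H = RT/g = 188.4 × 677 / 8.868 = 14383 m.
Between two levels, P₂ = P₁ exp(−Δz/H) with Δz = z₂ − z₁.
Δz = 17900 − 7430.0 = 10470 m; Δz/H = 10470/14383 = 0.72794.
P₂ = 54.15 × exp(−0.72794) = 54.15 × 0.48290 = 26.149 bar.

P ≈ 26.15 bar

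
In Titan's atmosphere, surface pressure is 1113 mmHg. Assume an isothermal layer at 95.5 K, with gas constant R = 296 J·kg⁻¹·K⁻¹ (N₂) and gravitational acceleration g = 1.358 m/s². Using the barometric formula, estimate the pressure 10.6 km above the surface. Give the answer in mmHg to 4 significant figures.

Scale height: H = RT/g = 296 × 95.5 / 1.358 = 20816 m.
Barometric formula: P = P₀ exp(−z/H).
z/H = 10600/20816 = 0.50922; exp(−0.50922) = 0.60096.
P = 1113 × 0.60096 = 668.87 mmHg.

P ≈ 668.9 mmHg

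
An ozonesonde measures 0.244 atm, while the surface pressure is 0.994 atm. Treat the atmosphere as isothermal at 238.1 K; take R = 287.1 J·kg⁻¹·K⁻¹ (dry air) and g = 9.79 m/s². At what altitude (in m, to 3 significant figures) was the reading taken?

Scale height: H = RT/g = 287.1 × 238.1 / 9.79 = 6982.5 m.
Invert the barometric formula: z = H ln(P₀/P).
P₀/P = 0.994/0.244 = 4.0738; ln(4.0738) = 1.4046.
z = 6982.5 × 1.4046 = 9807.6 m.

z ≈ 9810 m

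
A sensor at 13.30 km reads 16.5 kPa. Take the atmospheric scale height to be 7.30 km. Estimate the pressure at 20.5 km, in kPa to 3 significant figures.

P ≈ 6.15 kPa

Between two levels, P₂ = P₁ exp(−Δz/H) with Δz = z₂ − z₁.
Δz = 20500 − 13300 = 7200.0 m; Δz/H = 7200.0/7300.0 = 0.98630.
P₂ = 16.5 × exp(−0.98630) = 16.5 × 0.37295 = 6.1537 kPa.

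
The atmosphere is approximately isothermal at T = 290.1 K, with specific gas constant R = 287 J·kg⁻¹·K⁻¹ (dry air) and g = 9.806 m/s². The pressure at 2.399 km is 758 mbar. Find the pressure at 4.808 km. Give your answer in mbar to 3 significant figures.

Scale height: H = RT/g = 287 × 290.1 / 9.806 = 8490.6 m.
Between two levels, P₂ = P₁ exp(−Δz/H) with Δz = z₂ − z₁.
Δz = 4808.0 − 2399.0 = 2409.0 m; Δz/H = 2409.0/8490.6 = 0.28373.
P₂ = 758 × exp(−0.28373) = 758 × 0.75297 = 570.75 mbar.

P ≈ 571 mbar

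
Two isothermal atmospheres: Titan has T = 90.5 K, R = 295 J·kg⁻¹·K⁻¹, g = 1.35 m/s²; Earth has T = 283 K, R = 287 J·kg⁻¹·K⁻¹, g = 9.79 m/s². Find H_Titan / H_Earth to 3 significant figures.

H_Titan/H_Earth ≈ 2.38

H = RT/g for each body.
H_Titan = 295 × 90.5 / 1.35 = 19776 m.
H_Earth = 287 × 283 / 9.79 = 8296.3 m.
H_Titan/H_Earth = 19776/8296.3 = 2.3837.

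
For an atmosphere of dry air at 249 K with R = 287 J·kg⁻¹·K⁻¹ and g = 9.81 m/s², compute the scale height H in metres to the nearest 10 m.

H ≈ 7280 m

The scale height of an isothermal atmosphere is H = RT/g.
H = 287 × 249 / 9.81 = 71463/9.81 = 7284.7 m.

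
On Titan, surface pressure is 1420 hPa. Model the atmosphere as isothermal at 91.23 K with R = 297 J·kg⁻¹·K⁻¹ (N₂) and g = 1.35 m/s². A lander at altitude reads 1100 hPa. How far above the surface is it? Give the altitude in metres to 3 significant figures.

Scale height: H = RT/g = 297 × 91.23 / 1.35 = 20071 m.
Invert the barometric formula: z = H ln(P₀/P).
P₀/P = 1420/1100 = 1.2909; ln(1.2909) = 0.25534.
z = 20071 × 0.25534 = 5124.9 m.

z ≈ 5120 m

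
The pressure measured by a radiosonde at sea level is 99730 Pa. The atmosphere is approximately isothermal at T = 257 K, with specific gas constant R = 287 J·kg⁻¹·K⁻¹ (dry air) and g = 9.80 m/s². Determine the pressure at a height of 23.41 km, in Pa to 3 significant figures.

P ≈ 4450 Pa

Scale height: H = RT/g = 287 × 257 / 9.80 = 7526.4 m.
Barometric formula: P = P₀ exp(−z/H).
z/H = 23410/7526.4 = 3.1104; exp(−3.1104) = 0.044583.
P = 99730 × 0.044583 = 4446.3 Pa.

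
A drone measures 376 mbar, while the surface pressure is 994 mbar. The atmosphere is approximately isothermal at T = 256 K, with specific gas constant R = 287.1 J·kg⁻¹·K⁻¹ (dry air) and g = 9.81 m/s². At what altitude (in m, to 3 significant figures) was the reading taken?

Scale height: H = RT/g = 287.1 × 256 / 9.81 = 7492.1 m.
Invert the barometric formula: z = H ln(P₀/P).
P₀/P = 994/376 = 2.6436; ln(2.6436) = 0.97214.
z = 7492.1 × 0.97214 = 7283.4 m.

z ≈ 7280 m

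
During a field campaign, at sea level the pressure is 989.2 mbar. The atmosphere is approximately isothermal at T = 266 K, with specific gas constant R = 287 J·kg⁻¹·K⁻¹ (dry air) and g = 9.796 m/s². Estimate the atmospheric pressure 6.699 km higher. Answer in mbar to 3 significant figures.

Scale height: H = RT/g = 287 × 266 / 9.796 = 7793.2 m.
Barometric formula: P = P₀ exp(−z/H).
z/H = 6699.0/7793.2 = 0.85960; exp(−0.85960) = 0.42333.
P = 989.2 × 0.42333 = 418.76 mbar.

P ≈ 419 mbar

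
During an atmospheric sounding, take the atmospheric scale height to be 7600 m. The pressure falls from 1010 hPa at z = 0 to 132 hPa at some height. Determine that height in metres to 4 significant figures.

z ≈ 15470 m

Invert the barometric formula: z = H ln(P₀/P).
P₀/P = 1010/132 = 7.6515; ln(7.6515) = 2.0349.
z = 7600.0 × 2.0349 = 15465 m.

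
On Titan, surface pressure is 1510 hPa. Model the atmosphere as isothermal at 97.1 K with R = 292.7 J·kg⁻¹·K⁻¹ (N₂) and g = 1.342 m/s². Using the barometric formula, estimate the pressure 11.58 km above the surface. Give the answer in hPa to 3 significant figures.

Scale height: H = RT/g = 292.7 × 97.1 / 1.342 = 21178 m.
Barometric formula: P = P₀ exp(−z/H).
z/H = 11580/21178 = 0.54679; exp(−0.54679) = 0.57880.
P = 1510 × 0.57880 = 873.99 hPa.

P ≈ 874 hPa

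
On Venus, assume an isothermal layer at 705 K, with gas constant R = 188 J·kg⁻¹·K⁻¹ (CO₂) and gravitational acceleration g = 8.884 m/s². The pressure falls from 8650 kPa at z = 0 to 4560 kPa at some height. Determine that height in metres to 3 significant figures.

z ≈ 9550 m

Scale height: H = RT/g = 188 × 705 / 8.884 = 14919 m.
Invert the barometric formula: z = H ln(P₀/P).
P₀/P = 8650/4560 = 1.8969; ln(1.8969) = 0.64022.
z = 14919 × 0.64022 = 9551.4 m.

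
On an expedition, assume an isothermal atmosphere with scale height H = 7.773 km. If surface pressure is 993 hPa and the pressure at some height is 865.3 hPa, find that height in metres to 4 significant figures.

z ≈ 1070 m

Invert the barometric formula: z = H ln(P₀/P).
P₀/P = 993/865.3 = 1.1476; ln(1.1476) = 0.13767.
z = 7773.0 × 0.13767 = 1070.1 m.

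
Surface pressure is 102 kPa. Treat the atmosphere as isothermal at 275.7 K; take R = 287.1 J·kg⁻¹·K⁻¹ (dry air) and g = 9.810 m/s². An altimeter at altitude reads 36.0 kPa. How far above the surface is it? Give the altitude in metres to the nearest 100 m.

z ≈ 8400 m

Scale height: H = RT/g = 287.1 × 275.7 / 9.810 = 8068.7 m.
Invert the barometric formula: z = H ln(P₀/P).
P₀/P = 102/36.0 = 2.8333; ln(2.8333) = 1.0414.
z = 8068.7 × 1.0414 = 8402.7 m.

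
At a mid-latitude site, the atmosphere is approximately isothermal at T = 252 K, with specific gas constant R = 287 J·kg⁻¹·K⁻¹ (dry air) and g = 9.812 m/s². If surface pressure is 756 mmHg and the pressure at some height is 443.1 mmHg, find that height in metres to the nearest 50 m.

z ≈ 3950 m

Scale height: H = RT/g = 287 × 252 / 9.812 = 7371.0 m.
Invert the barometric formula: z = H ln(P₀/P).
P₀/P = 756/443.1 = 1.7062; ln(1.7062) = 0.53427.
z = 7371.0 × 0.53427 = 3938.1 m.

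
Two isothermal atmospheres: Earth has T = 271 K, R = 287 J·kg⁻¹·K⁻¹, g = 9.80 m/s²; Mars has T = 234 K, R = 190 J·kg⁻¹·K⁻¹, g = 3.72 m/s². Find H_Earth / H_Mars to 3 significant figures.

H_Earth/H_Mars ≈ 0.664

H = RT/g for each body.
H_Earth = 287 × 271 / 9.80 = 7936.4 m.
H_Mars = 190 × 234 / 3.72 = 11952 m.
H_Earth/H_Mars = 7936.4/11952 = 0.66402.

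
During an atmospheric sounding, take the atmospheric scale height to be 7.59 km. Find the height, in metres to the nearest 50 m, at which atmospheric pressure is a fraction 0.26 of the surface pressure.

z ≈ 10200 m

Set P/P₀ = exp(−z/H) = 0.26, so z = −H ln(0.26).
−ln(0.26) = 1.3471; z = 7590.0 × 1.3471 = 10224 m.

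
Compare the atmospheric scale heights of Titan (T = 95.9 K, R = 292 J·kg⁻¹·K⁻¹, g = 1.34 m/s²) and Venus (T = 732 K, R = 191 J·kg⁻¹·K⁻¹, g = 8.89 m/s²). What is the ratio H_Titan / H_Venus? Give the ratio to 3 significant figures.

H_Titan/H_Venus ≈ 1.33

H = RT/g for each body.
H_Titan = 292 × 95.9 / 1.34 = 20898 m.
H_Venus = 191 × 732 / 8.89 = 15727 m.
H_Titan/H_Venus = 20898/15727 = 1.3288.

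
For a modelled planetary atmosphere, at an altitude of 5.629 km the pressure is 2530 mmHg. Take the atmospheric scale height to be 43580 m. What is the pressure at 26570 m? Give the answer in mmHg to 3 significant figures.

P ≈ 1560 mmHg

Between two levels, P₂ = P₁ exp(−Δz/H) with Δz = z₂ − z₁.
Δz = 26570 − 5629.0 = 20941 m; Δz/H = 20941/43580 = 0.48052.
P₂ = 2530 × exp(−0.48052) = 2530 × 0.61846 = 1564.7 mmHg.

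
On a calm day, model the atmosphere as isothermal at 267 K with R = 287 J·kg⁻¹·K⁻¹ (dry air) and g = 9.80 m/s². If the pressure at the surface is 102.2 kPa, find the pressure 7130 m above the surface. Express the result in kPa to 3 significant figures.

P ≈ 41.1 kPa

Scale height: H = RT/g = 287 × 267 / 9.80 = 7819.3 m.
Barometric formula: P = P₀ exp(−z/H).
z/H = 7130.0/7819.3 = 0.91185; exp(−0.91185) = 0.40178.
P = 102.2 × 0.40178 = 41.062 kPa.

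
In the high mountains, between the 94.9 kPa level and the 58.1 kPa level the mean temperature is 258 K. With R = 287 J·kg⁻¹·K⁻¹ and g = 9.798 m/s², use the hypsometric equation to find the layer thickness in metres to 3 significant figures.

Hypsometric equation: Δz = (R T̄/g) ln(P₁/P₂).
R T̄/g = 287 × 258 / 9.798 = 7557.3 m.
ln(94.9/58.1) = ln(1.6334) = 0.49066.
Δz = 7557.3 × 0.49066 = 3708.1 m.

Δz ≈ 3710 m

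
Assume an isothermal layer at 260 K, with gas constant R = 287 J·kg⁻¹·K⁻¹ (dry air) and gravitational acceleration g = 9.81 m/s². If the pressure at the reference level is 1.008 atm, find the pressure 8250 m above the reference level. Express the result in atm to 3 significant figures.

P ≈ 0.341 atm

Scale height: H = RT/g = 287 × 260 / 9.81 = 7606.5 m.
Barometric formula: P = P₀ exp(−z/H).
z/H = 8250.0/7606.5 = 1.0846; exp(−1.0846) = 0.33804.
P = 1.008 × 0.33804 = 0.34074 atm.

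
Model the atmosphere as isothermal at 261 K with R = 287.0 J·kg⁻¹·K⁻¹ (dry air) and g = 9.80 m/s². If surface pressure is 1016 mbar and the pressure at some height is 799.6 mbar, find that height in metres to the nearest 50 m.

z ≈ 1850 m

Scale height: H = RT/g = 287.0 × 261 / 9.80 = 7643.6 m.
Invert the barometric formula: z = H ln(P₀/P).
P₀/P = 1016/799.6 = 1.2706; ln(1.2706) = 0.23949.
z = 7643.6 × 0.23949 = 1830.6 m.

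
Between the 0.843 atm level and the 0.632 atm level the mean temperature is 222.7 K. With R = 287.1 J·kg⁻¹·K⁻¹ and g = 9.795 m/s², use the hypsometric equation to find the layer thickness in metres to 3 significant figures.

Δz ≈ 1880 m

Hypsometric equation: Δz = (R T̄/g) ln(P₁/P₂).
R T̄/g = 287.1 × 222.7 / 9.795 = 6527.5 m.
ln(0.843/0.632) = ln(1.3339) = 0.28811.
Δz = 6527.5 × 0.28811 = 1880.6 m.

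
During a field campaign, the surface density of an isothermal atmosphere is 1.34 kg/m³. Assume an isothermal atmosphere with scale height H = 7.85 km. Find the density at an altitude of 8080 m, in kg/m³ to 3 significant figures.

In an isothermal atmosphere, density decays like pressure: ρ = ρ₀ exp(−z/H).
z/H = 8080.0/7850.0 = 1.0293; exp(−1.0293) = 0.35726.
ρ = 1.34 × 0.35726 = 0.47873 kg/m³.

ρ ≈ 0.479 kg/m³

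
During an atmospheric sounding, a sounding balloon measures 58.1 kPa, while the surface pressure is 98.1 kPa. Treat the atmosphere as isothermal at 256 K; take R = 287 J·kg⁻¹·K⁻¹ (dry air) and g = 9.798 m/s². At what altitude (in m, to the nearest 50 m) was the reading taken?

z ≈ 3950 m

Scale height: H = RT/g = 287 × 256 / 9.798 = 7498.7 m.
Invert the barometric formula: z = H ln(P₀/P).
P₀/P = 98.1/58.1 = 1.6885; ln(1.6885) = 0.52384.
z = 7498.7 × 0.52384 = 3928.1 m.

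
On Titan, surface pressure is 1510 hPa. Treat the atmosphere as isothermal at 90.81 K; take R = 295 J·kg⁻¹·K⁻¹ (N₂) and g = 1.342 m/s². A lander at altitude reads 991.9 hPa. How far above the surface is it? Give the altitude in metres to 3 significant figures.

Scale height: H = RT/g = 295 × 90.81 / 1.342 = 19962 m.
Invert the barometric formula: z = H ln(P₀/P).
P₀/P = 1510/991.9 = 1.5223; ln(1.5223) = 0.42022.
z = 19962 × 0.42022 = 8388.4 m.

z ≈ 8390 m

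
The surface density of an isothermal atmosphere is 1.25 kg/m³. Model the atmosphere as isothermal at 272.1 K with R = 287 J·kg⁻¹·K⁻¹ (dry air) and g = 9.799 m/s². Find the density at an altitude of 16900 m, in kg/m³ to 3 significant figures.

ρ ≈ 0.150 kg/m³

Scale height: H = RT/g = 287 × 272.1 / 9.799 = 7969.5 m.
In an isothermal atmosphere, density decays like pressure: ρ = ρ₀ exp(−z/H).
z/H = 16900/7969.5 = 2.1206; exp(−2.1206) = 0.11996.
ρ = 1.25 × 0.11996 = 0.14995 kg/m³.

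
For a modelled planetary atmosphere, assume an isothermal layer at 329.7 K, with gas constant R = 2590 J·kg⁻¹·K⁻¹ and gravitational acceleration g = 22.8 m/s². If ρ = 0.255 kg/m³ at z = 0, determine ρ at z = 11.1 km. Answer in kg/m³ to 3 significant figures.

Scale height: H = RT/g = 2590 × 329.7 / 22.8 = 37453 m.
In an isothermal atmosphere, density decays like pressure: ρ = ρ₀ exp(−z/H).
z/H = 11100/37453 = 0.29637; exp(−0.29637) = 0.74351.
ρ = 0.255 × 0.74351 = 0.18960 kg/m³.

ρ ≈ 0.190 kg/m³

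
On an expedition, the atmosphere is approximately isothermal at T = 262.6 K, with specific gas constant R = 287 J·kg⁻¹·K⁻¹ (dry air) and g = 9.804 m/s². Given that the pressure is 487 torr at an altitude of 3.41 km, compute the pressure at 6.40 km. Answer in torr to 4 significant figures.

P ≈ 330.1 torr

Scale height: H = RT/g = 287 × 262.6 / 9.804 = 7687.3 m.
Between two levels, P₂ = P₁ exp(−Δz/H) with Δz = z₂ − z₁.
Δz = 6400.0 − 3410.0 = 2990.0 m; Δz/H = 2990.0/7687.3 = 0.38895.
P₂ = 487 × exp(−0.38895) = 487 × 0.67777 = 330.07 torr.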